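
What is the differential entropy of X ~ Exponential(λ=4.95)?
-0.5994 nats

We have X ~ Exponential(λ=4.95).

The differential entropy measures the uncertainty or information content of the distribution.

For an Exponential distribution with λ=4.95:
h(X) = -0.5994 nats

(In bits, this would be -0.8647 bits.)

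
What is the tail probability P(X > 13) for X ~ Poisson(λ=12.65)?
0.388538

We have X ~ Poisson(λ=12.65).

P(X > 13) = 1 - P(X ≤ 13)
                = 1 - F(13)
                = 1 - 0.611462
                = 0.388538

So there's approximately a 38.9% chance that X exceeds 13.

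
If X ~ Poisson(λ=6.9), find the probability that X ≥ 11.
0.091575

We have X ~ Poisson(λ=6.9).

For discrete distributions, P(X ≥ 11) = 1 - P(X ≤ 10).

P(X ≤ 10) = 0.908425
P(X ≥ 11) = 1 - 0.908425 = 0.091575

So there's approximately a 9.2% chance that X is at least 11.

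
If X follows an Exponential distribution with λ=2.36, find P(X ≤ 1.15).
0.933729

We have X ~ Exponential(λ=2.36).

The CDF gives us P(X ≤ k).

Using the CDF:
P(X ≤ 1.15) = 0.933729

This means there's approximately a 93.4% chance that X is at most 1.15.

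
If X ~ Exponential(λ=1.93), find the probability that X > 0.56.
0.339324

We have X ~ Exponential(λ=1.93).

P(X > 0.56) = 1 - P(X ≤ 0.56)
                = 1 - F(0.56)
                = 1 - 0.660676
                = 0.339324

So there's approximately a 33.9% chance that X exceeds 0.56.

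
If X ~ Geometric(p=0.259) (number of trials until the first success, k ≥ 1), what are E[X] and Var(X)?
E[X] = 3.8610, Var(X) = 11.0463

We have X ~ Geometric(p=0.259) (number of trials until the first success, k ≥ 1).

For a Geometric distribution with p=0.259 (number of trials until the first success, k ≥ 1):

Expected value:
E[X] = 3.8610

Variance:
Var(X) = 11.0463

Standard deviation:
σ = √Var(X) = 3.3236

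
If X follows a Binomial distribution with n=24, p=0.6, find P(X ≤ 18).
0.960029

We have X ~ Binomial(n=24, p=0.6).

The CDF gives us P(X ≤ k).

Using the CDF:
P(X ≤ 18) = 0.960029

This means there's approximately a 96.0% chance that X is at most 18.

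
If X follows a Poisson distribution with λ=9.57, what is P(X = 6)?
0.074463

We have X ~ Poisson(λ=9.57).

For a Poisson distribution, the PMF gives us the probability of each outcome.

Using the PMF formula:
P(X = 6) = 0.074463

Rounded to 4 decimal places: 0.0745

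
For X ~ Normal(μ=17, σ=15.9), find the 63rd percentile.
22.2765

We have X ~ Normal(μ=17, σ=15.9).

We want to find x such that P(X ≤ x) = 0.63.

This is the 63rd percentile, which means 63% of values fall below this point.

Using the inverse CDF (quantile function):
x = F⁻¹(0.63) = 22.2765

Verification: P(X ≤ 22.2765) = 0.63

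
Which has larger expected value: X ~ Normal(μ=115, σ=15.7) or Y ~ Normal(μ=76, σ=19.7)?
X has larger mean (115.0000 > 76.0000)

Compute the expected value for each distribution:

X ~ Normal(μ=115, σ=15.7):
E[X] = 115.0000

Y ~ Normal(μ=76, σ=19.7):
E[Y] = 76.0000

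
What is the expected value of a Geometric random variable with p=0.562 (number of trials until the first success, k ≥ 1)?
1.7794

We have X ~ Geometric(p=0.562) (number of trials until the first success, k ≥ 1).

For a Geometric distribution with p=0.562 (number of trials until the first success, k ≥ 1):
E[X] = 1.7794

This is the expected (average) value of X.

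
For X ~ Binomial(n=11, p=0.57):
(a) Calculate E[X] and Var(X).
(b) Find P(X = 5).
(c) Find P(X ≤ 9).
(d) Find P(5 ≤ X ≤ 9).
(a) E[X] = 6.2700, Var(X) = 2.6961
(b) P(X = 5) = 0.175722
(c) P(X ≤ 9) = 0.980812
(d) P(5 ≤ X ≤ 9) = 0.839980

We have X ~ Binomial(n=11, p=0.57).

(a) Moments:
E[X] = 6.2700
Var(X) = 2.6961
σ = √Var(X) = 1.6420

(b) Point probability using PMF:
P(X = 5) = 0.175722

(c) Cumulative probability using CDF:
P(X ≤ 9) = F(9) = 0.980812

(d) Range probability:
P(5 ≤ X ≤ 9) = P(X ≤ 9) - P(X ≤ 4)
                   = F(9) - F(4)
                   = 0.980812 - 0.140832
                   = 0.839980

This means approximately 84.0% of outcomes fall in the interval [5, 9].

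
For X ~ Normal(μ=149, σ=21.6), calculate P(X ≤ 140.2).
0.341854

We have X ~ Normal(μ=149, σ=21.6).

The CDF gives us P(X ≤ k).

Using the CDF:
P(X ≤ 140.2) = 0.341854

This means there's approximately a 34.2% chance that X is at most 140.2.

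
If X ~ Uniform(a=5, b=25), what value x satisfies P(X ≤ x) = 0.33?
11.6000

We have X ~ Uniform(a=5, b=25).

We want to find x such that P(X ≤ x) = 0.33.

This is the 33rd percentile, which means 33% of values fall below this point.

Using the inverse CDF (quantile function):
x = F⁻¹(0.33) = 11.6000

Verification: P(X ≤ 11.6000) = 0.33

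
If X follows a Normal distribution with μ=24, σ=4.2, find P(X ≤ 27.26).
0.781182

We have X ~ Normal(μ=24, σ=4.2).

The CDF gives us P(X ≤ k).

Using the CDF:
P(X ≤ 27.26) = 0.781182

This means there's approximately a 78.1% chance that X is at most 27.26.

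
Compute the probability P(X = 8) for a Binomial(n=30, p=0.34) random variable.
0.111988

We have X ~ Binomial(n=30, p=0.34).

For a Binomial distribution, the PMF gives us the probability of each outcome.

Using the PMF formula:
P(X = 8) = 0.111988

Rounded to 4 decimal places: 0.1120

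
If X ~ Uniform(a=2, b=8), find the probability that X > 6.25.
0.291667

We have X ~ Uniform(a=2, b=8).

P(X > 6.25) = 1 - P(X ≤ 6.25)
                = 1 - F(6.25)
                = 1 - 0.708333
                = 0.291667

So there's approximately a 29.2% chance that X exceeds 6.25.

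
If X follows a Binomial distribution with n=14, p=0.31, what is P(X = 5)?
0.203196

We have X ~ Binomial(n=14, p=0.31).

For a Binomial distribution, the PMF gives us the probability of each outcome.

Using the PMF formula:
P(X = 5) = 0.203196

Rounded to 4 decimal places: 0.2032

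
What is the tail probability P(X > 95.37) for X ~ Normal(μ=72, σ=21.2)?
0.135153

We have X ~ Normal(μ=72, σ=21.2).

P(X > 95.37) = 1 - P(X ≤ 95.37)
                = 1 - F(95.37)
                = 1 - 0.864847
                = 0.135153

So there's approximately a 13.5% chance that X exceeds 95.37.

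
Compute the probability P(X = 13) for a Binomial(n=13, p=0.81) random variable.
0.064611

We have X ~ Binomial(n=13, p=0.81).

For a Binomial distribution, the PMF gives us the probability of each outcome.

Using the PMF formula:
P(X = 13) = 0.064611

Rounded to 4 decimal places: 0.0646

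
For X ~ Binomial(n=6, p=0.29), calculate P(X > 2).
0.237395

We have X ~ Binomial(n=6, p=0.29).

P(X > 2) = 1 - P(X ≤ 2)
                = 1 - F(2)
                = 1 - 0.762605
                = 0.237395

So there's approximately a 23.7% chance that X exceeds 2.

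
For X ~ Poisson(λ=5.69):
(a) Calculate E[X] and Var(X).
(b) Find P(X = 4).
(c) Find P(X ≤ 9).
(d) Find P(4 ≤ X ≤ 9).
(a) E[X] = 5.6900, Var(X) = 5.6900
(b) P(X = 4) = 0.147605
(c) P(X ≤ 9) = 0.935766
(d) P(4 ≤ X ≤ 9) = 0.754683

We have X ~ Poisson(λ=5.69).

(a) Moments:
E[X] = 5.6900
Var(X) = 5.6900
σ = √Var(X) = 2.3854

(b) Point probability using PMF:
P(X = 4) = 0.147605

(c) Cumulative probability using CDF:
P(X ≤ 9) = F(9) = 0.935766

(d) Range probability:
P(4 ≤ X ≤ 9) = P(X ≤ 9) - P(X ≤ 3)
                   = F(9) - F(3)
                   = 0.935766 - 0.181083
                   = 0.754683

This means approximately 75.5% of outcomes fall in the interval [4, 9].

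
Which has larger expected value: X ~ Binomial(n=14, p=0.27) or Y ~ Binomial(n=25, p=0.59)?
Y has larger mean (14.7500 > 3.7800)

Compute the expected value for each distribution:

X ~ Binomial(n=14, p=0.27):
E[X] = 3.7800

Y ~ Binomial(n=25, p=0.59):
E[Y] = 14.7500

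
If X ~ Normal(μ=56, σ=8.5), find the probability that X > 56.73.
0.465780

We have X ~ Normal(μ=56, σ=8.5).

P(X > 56.73) = 1 - P(X ≤ 56.73)
                = 1 - F(56.73)
                = 1 - 0.534220
                = 0.465780

So there's approximately a 46.6% chance that X exceeds 56.73.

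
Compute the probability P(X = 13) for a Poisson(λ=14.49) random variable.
0.101550

We have X ~ Poisson(λ=14.49).

For a Poisson distribution, the PMF gives us the probability of each outcome.

Using the PMF formula:
P(X = 13) = 0.101550

Rounded to 4 decimal places: 0.1016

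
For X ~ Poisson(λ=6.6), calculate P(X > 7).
0.341918

We have X ~ Poisson(λ=6.6).

P(X > 7) = 1 - P(X ≤ 7)
                = 1 - F(7)
                = 1 - 0.658082
                = 0.341918

So there's approximately a 34.2% chance that X exceeds 7.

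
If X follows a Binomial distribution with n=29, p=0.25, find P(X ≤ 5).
0.231689

We have X ~ Binomial(n=29, p=0.25).

The CDF gives us P(X ≤ k).

Using the CDF:
P(X ≤ 5) = 0.231689

This means there's approximately a 23.2% chance that X is at most 5.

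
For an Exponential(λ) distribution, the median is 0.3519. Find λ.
λ = 1.9697

For X ~ Exponential(λ), the CDF is F(x) = 1 - e^(-λx).
The median m satisfies F(m) = 0.5:
1 - e^(-λm) = 0.5
e^(-λm) = 0.5
λm = ln(2)
m = ln(2) / λ

Given m = 0.3519:
λ = ln(2) / 0.3519 = 0.693147 / 0.3519 = 1.9697

Verification: ln(2) / 1.9697 = 0.3519 ✓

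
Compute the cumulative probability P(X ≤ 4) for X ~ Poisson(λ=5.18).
0.409497

We have X ~ Poisson(λ=5.18).

The CDF gives us P(X ≤ k).

Using the CDF:
P(X ≤ 4) = 0.409497

This means there's approximately a 40.9% chance that X is at most 4.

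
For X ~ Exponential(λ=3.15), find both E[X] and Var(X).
E[X] = 0.3175, Var(X) = 0.1008

We have X ~ Exponential(λ=3.15).

For an Exponential distribution with λ=3.15:

Expected value:
E[X] = 0.3175

Variance:
Var(X) = 0.1008

Standard deviation:
σ = √Var(X) = 0.3175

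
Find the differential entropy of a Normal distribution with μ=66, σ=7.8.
3.4731 nats

We have X ~ Normal(μ=66, σ=7.8).

The differential entropy measures the uncertainty or information content of the distribution.

For a Normal distribution with μ=66, σ=7.8:
h(X) = 3.4731 nats

(In bits, this would be 5.0106 bits.)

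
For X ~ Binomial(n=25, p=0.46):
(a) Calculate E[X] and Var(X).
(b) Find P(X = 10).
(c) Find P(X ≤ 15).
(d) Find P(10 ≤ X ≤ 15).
(a) E[X] = 11.5000, Var(X) = 6.2100
(b) P(X = 10) = 0.134236
(c) P(X ≤ 15) = 0.945750
(d) P(10 ≤ X ≤ 15) = 0.733744

We have X ~ Binomial(n=25, p=0.46).

(a) Moments:
E[X] = 11.5000
Var(X) = 6.2100
σ = √Var(X) = 2.4920

(b) Point probability using PMF:
P(X = 10) = 0.134236

(c) Cumulative probability using CDF:
P(X ≤ 15) = F(15) = 0.945750

(d) Range probability:
P(10 ≤ X ≤ 15) = P(X ≤ 15) - P(X ≤ 9)
                   = F(15) - F(9)
                   = 0.945750 - 0.212006
                   = 0.733744

This means approximately 73.4% of outcomes fall in the interval [10, 15].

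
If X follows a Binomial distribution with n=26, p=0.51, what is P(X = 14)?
0.149008

We have X ~ Binomial(n=26, p=0.51).

For a Binomial distribution, the PMF gives us the probability of each outcome.

Using the PMF formula:
P(X = 14) = 0.149008

Rounded to 4 decimal places: 0.1490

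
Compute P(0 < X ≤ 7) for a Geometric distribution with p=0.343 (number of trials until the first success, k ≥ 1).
0.947161

We have X ~ Geometric(p=0.343) (number of trials until the first success, k ≥ 1).

To find P(0 < X ≤ 7), we use:
P(0 < X ≤ 7) = P(X ≤ 7) - P(X ≤ 0)
                 = F(7) - F(0)
                 = 0.947161 - 0.000000
                 = 0.947161

So there's approximately a 94.7% chance that X falls in this range.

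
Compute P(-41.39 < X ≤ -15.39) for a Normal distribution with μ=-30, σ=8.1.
0.884525

We have X ~ Normal(μ=-30, σ=8.1).

To find P(-41.39 < X ≤ -15.39), we use:
P(-41.39 < X ≤ -15.39) = P(X ≤ -15.39) - P(X ≤ -41.39)
                 = F(-15.39) - F(-41.39)
                 = 0.964361 - 0.079836
                 = 0.884525

So there's approximately a 88.5% chance that X falls in this range.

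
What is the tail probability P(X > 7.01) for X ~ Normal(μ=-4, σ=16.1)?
0.247035

We have X ~ Normal(μ=-4, σ=16.1).

P(X > 7.01) = 1 - P(X ≤ 7.01)
                = 1 - F(7.01)
                = 1 - 0.752965
                = 0.247035

So there's approximately a 24.7% chance that X exceeds 7.01.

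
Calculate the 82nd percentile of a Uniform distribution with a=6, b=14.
12.5600

We have X ~ Uniform(a=6, b=14).

We want to find x such that P(X ≤ x) = 0.82.

This is the 82nd percentile, which means 82% of values fall below this point.

Using the inverse CDF (quantile function):
x = F⁻¹(0.82) = 12.5600

Verification: P(X ≤ 12.5600) = 0.82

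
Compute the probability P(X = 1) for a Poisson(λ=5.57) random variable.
0.021224

We have X ~ Poisson(λ=5.57).

For a Poisson distribution, the PMF gives us the probability of each outcome.

Using the PMF formula:
P(X = 1) = 0.021224

Rounded to 4 decimal places: 0.0212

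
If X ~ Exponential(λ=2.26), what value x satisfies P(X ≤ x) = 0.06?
0.0274

We have X ~ Exponential(λ=2.26).

We want to find x such that P(X ≤ x) = 0.06.

This is the 6th percentile, which means 6% of values fall below this point.

Using the inverse CDF (quantile function):
x = F⁻¹(0.06) = 0.0274

Verification: P(X ≤ 0.0274) = 0.06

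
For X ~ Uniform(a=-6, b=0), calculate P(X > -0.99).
0.165000

We have X ~ Uniform(a=-6, b=0).

P(X > -0.99) = 1 - P(X ≤ -0.99)
                = 1 - F(-0.99)
                = 1 - 0.835000
                = 0.165000

So there's approximately a 16.5% chance that X exceeds -0.99.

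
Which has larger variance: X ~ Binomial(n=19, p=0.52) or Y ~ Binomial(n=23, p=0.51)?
Y has larger variance (5.7477 > 4.7424)

Compute the variance for each distribution:

X ~ Binomial(n=19, p=0.52):
Var(X) = 4.7424

Y ~ Binomial(n=23, p=0.51):
Var(Y) = 5.7477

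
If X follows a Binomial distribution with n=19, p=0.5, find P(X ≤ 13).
0.968216

We have X ~ Binomial(n=19, p=0.5).

The CDF gives us P(X ≤ k).

Using the CDF:
P(X ≤ 13) = 0.968216

This means there's approximately a 96.8% chance that X is at most 13.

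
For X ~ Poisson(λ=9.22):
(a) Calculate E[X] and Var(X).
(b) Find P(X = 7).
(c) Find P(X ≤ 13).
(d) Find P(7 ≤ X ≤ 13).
(a) E[X] = 9.2200, Var(X) = 9.2200
(b) P(X = 7) = 0.111299
(c) P(X ≤ 13) = 0.914522
(d) P(7 ≤ X ≤ 13) = 0.727053

We have X ~ Poisson(λ=9.22).

(a) Moments:
E[X] = 9.2200
Var(X) = 9.2200
σ = √Var(X) = 3.0364

(b) Point probability using PMF:
P(X = 7) = 0.111299

(c) Cumulative probability using CDF:
P(X ≤ 13) = F(13) = 0.914522

(d) Range probability:
P(7 ≤ X ≤ 13) = P(X ≤ 13) - P(X ≤ 6)
                   = F(13) - F(6)
                   = 0.914522 - 0.187469
                   = 0.727053

This means approximately 72.7% of outcomes fall in the interval [7, 13].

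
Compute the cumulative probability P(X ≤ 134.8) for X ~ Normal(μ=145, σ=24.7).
0.339820

We have X ~ Normal(μ=145, σ=24.7).

The CDF gives us P(X ≤ k).

Using the CDF:
P(X ≤ 134.8) = 0.339820

This means there's approximately a 34.0% chance that X is at most 134.8.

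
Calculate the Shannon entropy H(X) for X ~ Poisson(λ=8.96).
2.5054 nats

We have X ~ Poisson(λ=8.96).

The Shannon entropy measures the uncertainty or information content of the distribution.

For a Poisson distribution with λ=8.96:
H(X) = 2.5054 nats

(In bits, this would be 3.6145 bits.)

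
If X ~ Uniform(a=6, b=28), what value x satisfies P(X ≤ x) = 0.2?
10.4000

We have X ~ Uniform(a=6, b=28).

We want to find x such that P(X ≤ x) = 0.2.

This is the 20th percentile, which means 20% of values fall below this point.

Using the inverse CDF (quantile function):
x = F⁻¹(0.2) = 10.4000

Verification: P(X ≤ 10.4000) = 0.2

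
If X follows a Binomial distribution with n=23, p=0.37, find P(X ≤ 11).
0.900208

We have X ~ Binomial(n=23, p=0.37).

The CDF gives us P(X ≤ k).

Using the CDF:
P(X ≤ 11) = 0.900208

This means there's approximately a 90.0% chance that X is at most 11.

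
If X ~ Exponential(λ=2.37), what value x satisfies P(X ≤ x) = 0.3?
0.1505

We have X ~ Exponential(λ=2.37).

We want to find x such that P(X ≤ x) = 0.3.

This is the 30th percentile, which means 30% of values fall below this point.

Using the inverse CDF (quantile function):
x = F⁻¹(0.3) = 0.1505

Verification: P(X ≤ 0.1505) = 0.3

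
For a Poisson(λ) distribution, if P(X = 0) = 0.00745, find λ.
λ = 4.8995

For a Poisson(λ) distribution, the PMF at 0 is:
P(X = 0) = λ^0 e^(-λ) / 0! = e^(-λ)

Given P(X = 0) = 0.00745:
e^(-λ) = 0.00745
-λ = ln(0.00745)
λ = -ln(0.00745) = 4.8995

Verification: e^(-4.8995) = 0.00745 ✓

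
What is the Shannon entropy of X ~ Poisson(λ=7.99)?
2.4468 nats

We have X ~ Poisson(λ=7.99).

The Shannon entropy measures the uncertainty or information content of the distribution.

For a Poisson distribution with λ=7.99:
H(X) = 2.4468 nats

(In bits, this would be 3.5300 bits.)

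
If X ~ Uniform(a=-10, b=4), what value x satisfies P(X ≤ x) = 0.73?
0.2200

We have X ~ Uniform(a=-10, b=4).

We want to find x such that P(X ≤ x) = 0.73.

This is the 73rd percentile, which means 73% of values fall below this point.

Using the inverse CDF (quantile function):
x = F⁻¹(0.73) = 0.2200

Verification: P(X ≤ 0.2200) = 0.73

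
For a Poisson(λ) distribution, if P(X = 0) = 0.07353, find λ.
λ = 2.6101

For a Poisson(λ) distribution, the PMF at 0 is:
P(X = 0) = λ^0 e^(-λ) / 0! = e^(-λ)

Given P(X = 0) = 0.07353:
e^(-λ) = 0.07353
-λ = ln(0.07353)
λ = -ln(0.07353) = 2.6101

Verification: e^(-2.6101) = 0.07353 ✓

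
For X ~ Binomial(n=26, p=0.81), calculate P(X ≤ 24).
0.970366

We have X ~ Binomial(n=26, p=0.81).

The CDF gives us P(X ≤ k).

Using the CDF:
P(X ≤ 24) = 0.970366

This means there's approximately a 97.0% chance that X is at most 24.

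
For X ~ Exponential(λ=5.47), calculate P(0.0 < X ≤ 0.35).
0.852584

We have X ~ Exponential(λ=5.47).

To find P(0.0 < X ≤ 0.35), we use:
P(0.0 < X ≤ 0.35) = P(X ≤ 0.35) - P(X ≤ 0.0)
                 = F(0.35) - F(0.0)
                 = 0.852584 - 0.000000
                 = 0.852584

So there's approximately a 85.3% chance that X falls in this range.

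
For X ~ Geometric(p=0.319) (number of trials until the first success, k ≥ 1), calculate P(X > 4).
0.215074

We have X ~ Geometric(p=0.319) (number of trials until the first success, k ≥ 1).

P(X > 4) = 1 - P(X ≤ 4)
                = 1 - F(4)
                = 1 - 0.784926
                = 0.215074

So there's approximately a 21.5% chance that X exceeds 4.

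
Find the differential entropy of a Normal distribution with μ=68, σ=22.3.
4.5235 nats

We have X ~ Normal(μ=68, σ=22.3).

The differential entropy measures the uncertainty or information content of the distribution.

For a Normal distribution with μ=68, σ=22.3:
h(X) = 4.5235 nats

(In bits, this would be 6.5261 bits.)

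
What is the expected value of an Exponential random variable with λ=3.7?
0.2703

We have X ~ Exponential(λ=3.7).

For an Exponential distribution with λ=3.7:
E[X] = 0.2703

This is the expected (average) value of X.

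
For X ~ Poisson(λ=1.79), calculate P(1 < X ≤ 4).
0.498493

We have X ~ Poisson(λ=1.79).

To find P(1 < X ≤ 4), we use:
P(1 < X ≤ 4) = P(X ≤ 4) - P(X ≤ 1)
                 = F(4) - F(1)
                 = 0.964312 - 0.465819
                 = 0.498493

So there's approximately a 49.8% chance that X falls in this range.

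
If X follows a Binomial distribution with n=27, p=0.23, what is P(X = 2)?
0.026979

We have X ~ Binomial(n=27, p=0.23).

For a Binomial distribution, the PMF gives us the probability of each outcome.

Using the PMF formula:
P(X = 2) = 0.026979

Rounded to 4 decimal places: 0.0270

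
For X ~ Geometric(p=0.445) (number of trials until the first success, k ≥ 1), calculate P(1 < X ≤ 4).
0.460121

We have X ~ Geometric(p=0.445) (number of trials until the first success, k ≥ 1).

To find P(1 < X ≤ 4), we use:
P(1 < X ≤ 4) = P(X ≤ 4) - P(X ≤ 1)
                 = F(4) - F(1)
                 = 0.905121 - 0.445000
                 = 0.460121

So there's approximately a 46.0% chance that X falls in this range.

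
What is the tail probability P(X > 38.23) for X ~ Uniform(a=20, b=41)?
0.131905

We have X ~ Uniform(a=20, b=41).

P(X > 38.23) = 1 - P(X ≤ 38.23)
                = 1 - F(38.23)
                = 1 - 0.868095
                = 0.131905

So there's approximately a 13.2% chance that X exceeds 38.23.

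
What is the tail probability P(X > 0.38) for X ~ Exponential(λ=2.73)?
0.354375

We have X ~ Exponential(λ=2.73).

P(X > 0.38) = 1 - P(X ≤ 0.38)
                = 1 - F(0.38)
                = 1 - 0.645625
                = 0.354375

So there's approximately a 35.4% chance that X exceeds 0.38.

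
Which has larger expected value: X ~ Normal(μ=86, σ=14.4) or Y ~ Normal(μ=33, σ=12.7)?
X has larger mean (86.0000 > 33.0000)

Compute the expected value for each distribution:

X ~ Normal(μ=86, σ=14.4):
E[X] = 86.0000

Y ~ Normal(μ=33, σ=12.7):
E[Y] = 33.0000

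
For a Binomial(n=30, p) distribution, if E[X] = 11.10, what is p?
p = 0.37

For a Binomial(n, p) distribution:
E[X] = n × p

Given n = 30 and E[X] = 11.10:
11.10 = 30 × p
p = 11.10 / 30 = 0.37

Verification: Binomial(30, 0.37) has E[X] = 11.10 ✓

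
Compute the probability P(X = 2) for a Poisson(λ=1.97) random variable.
0.270609

We have X ~ Poisson(λ=1.97).

For a Poisson distribution, the PMF gives us the probability of each outcome.

Using the PMF formula:
P(X = 2) = 0.270609

Rounded to 4 decimal places: 0.2706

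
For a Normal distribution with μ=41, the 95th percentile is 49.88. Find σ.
σ = 5.3987

For X ~ Normal(μ, σ), the p-th percentile satisfies x = μ + z_p × σ,
where z_p = Φ⁻¹(p) is the standard normal quantile.

Step 1: z_{0.95} = Φ⁻¹(0.95) = 1.6449

Step 2: Solve for σ:
49.88 = 41 + 1.6449 × σ
σ = (49.88 - 41) / 1.6449
σ = 8.88 / 1.6449
σ = 5.3987

Verification: μ + z × σ = 41 + 1.6449 × 5.3987 = 49.88 ✓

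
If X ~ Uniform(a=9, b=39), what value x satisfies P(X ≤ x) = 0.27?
17.1000

We have X ~ Uniform(a=9, b=39).

We want to find x such that P(X ≤ x) = 0.27.

This is the 27th percentile, which means 27% of values fall below this point.

Using the inverse CDF (quantile function):
x = F⁻¹(0.27) = 17.1000

Verification: P(X ≤ 17.1000) = 0.27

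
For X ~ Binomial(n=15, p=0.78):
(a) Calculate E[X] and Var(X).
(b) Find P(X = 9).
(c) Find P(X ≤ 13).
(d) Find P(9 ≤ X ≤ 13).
(a) E[X] = 11.7000, Var(X) = 2.5740
(b) P(X = 9) = 0.060645
(c) P(X ≤ 13) = 0.874112
(d) P(9 ≤ X ≤ 13) = 0.844294

We have X ~ Binomial(n=15, p=0.78).

(a) Moments:
E[X] = 11.7000
Var(X) = 2.5740
σ = √Var(X) = 1.6044

(b) Point probability using PMF:
P(X = 9) = 0.060645

(c) Cumulative probability using CDF:
P(X ≤ 13) = F(13) = 0.874112

(d) Range probability:
P(9 ≤ X ≤ 13) = P(X ≤ 13) - P(X ≤ 8)
                   = F(13) - F(8)
                   = 0.874112 - 0.029818
                   = 0.844294

This means approximately 84.4% of outcomes fall in the interval [9, 13].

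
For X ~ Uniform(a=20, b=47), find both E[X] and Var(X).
E[X] = 33.5000, Var(X) = 60.7500

We have X ~ Uniform(a=20, b=47).

For a Uniform distribution with a=20, b=47:

Expected value:
E[X] = 33.5000

Variance:
Var(X) = 60.7500

Standard deviation:
σ = √Var(X) = 7.7942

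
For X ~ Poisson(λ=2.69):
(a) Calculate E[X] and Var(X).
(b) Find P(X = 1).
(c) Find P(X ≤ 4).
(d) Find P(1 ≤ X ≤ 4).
(a) E[X] = 2.6900, Var(X) = 2.6900
(b) P(X = 1) = 0.182600
(c) P(X ≤ 4) = 0.864392
(d) P(1 ≤ X ≤ 4) = 0.796511

We have X ~ Poisson(λ=2.69).

(a) Moments:
E[X] = 2.6900
Var(X) = 2.6900
σ = √Var(X) = 1.6401

(b) Point probability using PMF:
P(X = 1) = 0.182600

(c) Cumulative probability using CDF:
P(X ≤ 4) = F(4) = 0.864392

(d) Range probability:
P(1 ≤ X ≤ 4) = P(X ≤ 4) - P(X ≤ 0)
                   = F(4) - F(0)
                   = 0.864392 - 0.067881
                   = 0.796511

This means approximately 79.7% of outcomes fall in the interval [1, 4].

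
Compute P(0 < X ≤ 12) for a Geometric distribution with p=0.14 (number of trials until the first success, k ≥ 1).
0.836325

We have X ~ Geometric(p=0.14) (number of trials until the first success, k ≥ 1).

To find P(0 < X ≤ 12), we use:
P(0 < X ≤ 12) = P(X ≤ 12) - P(X ≤ 0)
                 = F(12) - F(0)
                 = 0.836325 - 0.000000
                 = 0.836325

So there's approximately a 83.6% chance that X falls in this range.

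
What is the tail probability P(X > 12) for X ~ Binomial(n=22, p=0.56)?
0.472781

We have X ~ Binomial(n=22, p=0.56).

P(X > 12) = 1 - P(X ≤ 12)
                = 1 - F(12)
                = 1 - 0.527219
                = 0.472781

So there's approximately a 47.3% chance that X exceeds 12.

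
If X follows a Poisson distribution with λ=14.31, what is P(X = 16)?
0.090128

We have X ~ Poisson(λ=14.31).

For a Poisson distribution, the PMF gives us the probability of each outcome.

Using the PMF formula:
P(X = 16) = 0.090128

Rounded to 4 decimal places: 0.0901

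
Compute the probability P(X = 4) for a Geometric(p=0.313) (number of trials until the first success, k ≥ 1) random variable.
0.101488

We have X ~ Geometric(p=0.313) (number of trials until the first success, k ≥ 1).

For a Geometric distribution, the PMF gives us the probability of each outcome.

Using the PMF formula:
P(X = 4) = 0.101488

Rounded to 4 decimal places: 0.1015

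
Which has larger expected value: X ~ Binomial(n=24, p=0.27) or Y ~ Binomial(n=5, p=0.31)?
X has larger mean (6.4800 > 1.5500)

Compute the expected value for each distribution:

X ~ Binomial(n=24, p=0.27):
E[X] = 6.4800

Y ~ Binomial(n=5, p=0.31):
E[Y] = 1.5500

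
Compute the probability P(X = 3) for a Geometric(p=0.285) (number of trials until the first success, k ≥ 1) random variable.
0.145699

We have X ~ Geometric(p=0.285) (number of trials until the first success, k ≥ 1).

For a Geometric distribution, the PMF gives us the probability of each outcome.

Using the PMF formula:
P(X = 3) = 0.145699

Rounded to 4 decimal places: 0.1457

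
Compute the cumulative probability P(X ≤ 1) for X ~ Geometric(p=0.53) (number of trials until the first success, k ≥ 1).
0.530000

We have X ~ Geometric(p=0.53) (number of trials until the first success, k ≥ 1).

The CDF gives us P(X ≤ k).

Using the CDF:
P(X ≤ 1) = 0.530000

This means there's approximately a 53.0% chance that X is at most 1.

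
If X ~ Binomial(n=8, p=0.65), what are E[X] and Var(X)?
E[X] = 5.2000, Var(X) = 1.8200

We have X ~ Binomial(n=8, p=0.65).

For a Binomial distribution with n=8, p=0.65:

Expected value:
E[X] = 5.2000

Variance:
Var(X) = 1.8200

Standard deviation:
σ = √Var(X) = 1.3491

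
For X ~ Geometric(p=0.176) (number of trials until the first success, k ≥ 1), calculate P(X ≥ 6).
0.379871

We have X ~ Geometric(p=0.176) (number of trials until the first success, k ≥ 1).

For discrete distributions, P(X ≥ 6) = 1 - P(X ≤ 5).

P(X ≤ 5) = 0.620129
P(X ≥ 6) = 1 - 0.620129 = 0.379871

So there's approximately a 38.0% chance that X is at least 6.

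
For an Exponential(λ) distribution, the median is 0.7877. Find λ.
λ = 0.8800

For X ~ Exponential(λ), the CDF is F(x) = 1 - e^(-λx).
The median m satisfies F(m) = 0.5:
1 - e^(-λm) = 0.5
e^(-λm) = 0.5
λm = ln(2)
m = ln(2) / λ

Given m = 0.7877:
λ = ln(2) / 0.7877 = 0.693147 / 0.7877 = 0.8800

Verification: ln(2) / 0.8800 = 0.7877 ✓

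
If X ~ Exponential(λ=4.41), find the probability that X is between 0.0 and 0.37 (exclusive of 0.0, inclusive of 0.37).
0.804403

We have X ~ Exponential(λ=4.41).

To find P(0.0 < X ≤ 0.37), we use:
P(0.0 < X ≤ 0.37) = P(X ≤ 0.37) - P(X ≤ 0.0)
                 = F(0.37) - F(0.0)
                 = 0.804403 - 0.000000
                 = 0.804403

So there's approximately a 80.4% chance that X falls in this range.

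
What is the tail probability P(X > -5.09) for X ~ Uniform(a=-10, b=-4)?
0.181667

We have X ~ Uniform(a=-10, b=-4).

P(X > -5.09) = 1 - P(X ≤ -5.09)
                = 1 - F(-5.09)
                = 1 - 0.818333
                = 0.181667

So there's approximately a 18.2% chance that X exceeds -5.09.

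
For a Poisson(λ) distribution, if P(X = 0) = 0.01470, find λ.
λ = 4.2199

For a Poisson(λ) distribution, the PMF at 0 is:
P(X = 0) = λ^0 e^(-λ) / 0! = e^(-λ)

Given P(X = 0) = 0.01470:
e^(-λ) = 0.01470
-λ = ln(0.01470)
λ = -ln(0.01470) = 4.2199

Verification: e^(-4.2199) = 0.01470 ✓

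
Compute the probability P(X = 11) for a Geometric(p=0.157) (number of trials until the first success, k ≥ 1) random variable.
0.028456

We have X ~ Geometric(p=0.157) (number of trials until the first success, k ≥ 1).

For a Geometric distribution, the PMF gives us the probability of each outcome.

Using the PMF formula:
P(X = 11) = 0.028456

Rounded to 4 decimal places: 0.0285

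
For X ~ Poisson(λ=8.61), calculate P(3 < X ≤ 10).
0.723206

We have X ~ Poisson(λ=8.61).

To find P(3 < X ≤ 10), we use:
P(3 < X ≤ 10) = P(X ≤ 10) - P(X ≤ 3)
                 = F(10) - F(3)
                 = 0.751104 - 0.027898
                 = 0.723206

So there's approximately a 72.3% chance that X falls in this range.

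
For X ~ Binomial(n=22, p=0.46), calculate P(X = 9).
0.152287

We have X ~ Binomial(n=22, p=0.46).

For a Binomial distribution, the PMF gives us the probability of each outcome.

Using the PMF formula:
P(X = 9) = 0.152287

Rounded to 4 decimal places: 0.1523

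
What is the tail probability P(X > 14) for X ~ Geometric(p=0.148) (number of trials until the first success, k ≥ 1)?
0.106207

We have X ~ Geometric(p=0.148) (number of trials until the first success, k ≥ 1).

P(X > 14) = 1 - P(X ≤ 14)
                = 1 - F(14)
                = 1 - 0.893793
                = 0.106207

So there's approximately a 10.6% chance that X exceeds 14.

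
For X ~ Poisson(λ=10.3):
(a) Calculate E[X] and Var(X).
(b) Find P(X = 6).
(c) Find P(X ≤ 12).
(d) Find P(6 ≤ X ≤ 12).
(a) E[X] = 10.3000, Var(X) = 10.3000
(b) P(X = 6) = 0.055777
(c) P(X ≤ 12) = 0.762305
(d) P(6 ≤ X ≤ 12) = 0.705751

We have X ~ Poisson(λ=10.3).

(a) Moments:
E[X] = 10.3000
Var(X) = 10.3000
σ = √Var(X) = 3.2094

(b) Point probability using PMF:
P(X = 6) = 0.055777

(c) Cumulative probability using CDF:
P(X ≤ 12) = F(12) = 0.762305

(d) Range probability:
P(6 ≤ X ≤ 12) = P(X ≤ 12) - P(X ≤ 5)
                   = F(12) - F(5)
                   = 0.762305 - 0.056554
                   = 0.705751

This means approximately 70.6% of outcomes fall in the interval [6, 12].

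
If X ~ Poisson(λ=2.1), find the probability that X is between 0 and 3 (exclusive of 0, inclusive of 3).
0.716186

We have X ~ Poisson(λ=2.1).

To find P(0 < X ≤ 3), we use:
P(0 < X ≤ 3) = P(X ≤ 3) - P(X ≤ 0)
                 = F(3) - F(0)
                 = 0.838643 - 0.122456
                 = 0.716186

So there's approximately a 71.6% chance that X falls in this range.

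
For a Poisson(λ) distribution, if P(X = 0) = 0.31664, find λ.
λ = 1.1500

For a Poisson(λ) distribution, the PMF at 0 is:
P(X = 0) = λ^0 e^(-λ) / 0! = e^(-λ)

Given P(X = 0) = 0.31664:
e^(-λ) = 0.31664
-λ = ln(0.31664)
λ = -ln(0.31664) = 1.1500

Verification: e^(-1.1500) = 0.31664 ✓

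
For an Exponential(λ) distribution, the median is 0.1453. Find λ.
λ = 4.7705

For X ~ Exponential(λ), the CDF is F(x) = 1 - e^(-λx).
The median m satisfies F(m) = 0.5:
1 - e^(-λm) = 0.5
e^(-λm) = 0.5
λm = ln(2)
m = ln(2) / λ

Given m = 0.1453:
λ = ln(2) / 0.1453 = 0.693147 / 0.1453 = 4.7705

Verification: ln(2) / 4.7705 = 0.1453 ✓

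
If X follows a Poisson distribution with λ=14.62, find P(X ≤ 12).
0.300282

We have X ~ Poisson(λ=14.62).

The CDF gives us P(X ≤ k).

Using the CDF:
P(X ≤ 12) = 0.300282

This means there's approximately a 30.0% chance that X is at most 12.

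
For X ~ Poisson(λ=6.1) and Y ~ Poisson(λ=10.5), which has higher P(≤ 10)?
X has higher probability (P(X ≤ 10) = 0.9531 > P(Y ≤ 10) = 0.5207)

Compute P(≤ 10) for each distribution:

X ~ Poisson(λ=6.1):
P(X ≤ 10) = 0.9531

Y ~ Poisson(λ=10.5):
P(Y ≤ 10) = 0.5207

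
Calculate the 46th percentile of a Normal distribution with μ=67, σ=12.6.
65.7345

We have X ~ Normal(μ=67, σ=12.6).

We want to find x such that P(X ≤ x) = 0.46.

This is the 46th percentile, which means 46% of values fall below this point.

Using the inverse CDF (quantile function):
x = F⁻¹(0.46) = 65.7345

Verification: P(X ≤ 65.7345) = 0.46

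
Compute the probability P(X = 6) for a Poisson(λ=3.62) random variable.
0.083709

We have X ~ Poisson(λ=3.62).

For a Poisson distribution, the PMF gives us the probability of each outcome.

Using the PMF formula:
P(X = 6) = 0.083709

Rounded to 4 decimal places: 0.0837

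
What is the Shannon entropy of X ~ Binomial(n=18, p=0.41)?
2.1535 nats

We have X ~ Binomial(n=18, p=0.41).

The Shannon entropy measures the uncertainty or information content of the distribution.

For a Binomial distribution with n=18, p=0.41:
H(X) = 2.1535 nats

(In bits, this would be 3.1068 bits.)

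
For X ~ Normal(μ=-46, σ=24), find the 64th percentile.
-37.3970

We have X ~ Normal(μ=-46, σ=24).

We want to find x such that P(X ≤ x) = 0.64.

This is the 64th percentile, which means 64% of values fall below this point.

Using the inverse CDF (quantile function):
x = F⁻¹(0.64) = -37.3970

Verification: P(X ≤ -37.3970) = 0.64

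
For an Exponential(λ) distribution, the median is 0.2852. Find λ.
λ = 2.4304

For X ~ Exponential(λ), the CDF is F(x) = 1 - e^(-λx).
The median m satisfies F(m) = 0.5:
1 - e^(-λm) = 0.5
e^(-λm) = 0.5
λm = ln(2)
m = ln(2) / λ

Given m = 0.2852:
λ = ln(2) / 0.2852 = 0.693147 / 0.2852 = 2.4304

Verification: ln(2) / 2.4304 = 0.2852 ✓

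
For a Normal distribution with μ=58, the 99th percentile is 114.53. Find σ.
σ = 24.2999

For X ~ Normal(μ, σ), the p-th percentile satisfies x = μ + z_p × σ,
where z_p = Φ⁻¹(p) is the standard normal quantile.

Step 1: z_{0.99} = Φ⁻¹(0.99) = 2.3263

Step 2: Solve for σ:
114.53 = 58 + 2.3263 × σ
σ = (114.53 - 58) / 2.3263
σ = 56.53 / 2.3263
σ = 24.2999

Verification: μ + z × σ = 58 + 2.3263 × 24.2999 = 114.53 ✓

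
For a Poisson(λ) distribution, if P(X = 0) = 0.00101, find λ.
λ = 6.8978

For a Poisson(λ) distribution, the PMF at 0 is:
P(X = 0) = λ^0 e^(-λ) / 0! = e^(-λ)

Given P(X = 0) = 0.00101:
e^(-λ) = 0.00101
-λ = ln(0.00101)
λ = -ln(0.00101) = 6.8978

Verification: e^(-6.8978) = 0.00101 ✓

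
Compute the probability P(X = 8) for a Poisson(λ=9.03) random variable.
0.131311

We have X ~ Poisson(λ=9.03).

For a Poisson distribution, the PMF gives us the probability of each outcome.

Using the PMF formula:
P(X = 8) = 0.131311

Rounded to 4 decimal places: 0.1313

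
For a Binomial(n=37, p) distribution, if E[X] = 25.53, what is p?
p = 0.69

For a Binomial(n, p) distribution:
E[X] = n × p

Given n = 37 and E[X] = 25.53:
25.53 = 37 × p
p = 25.53 / 37 = 0.69

Verification: Binomial(37, 0.69) has E[X] = 25.53 ✓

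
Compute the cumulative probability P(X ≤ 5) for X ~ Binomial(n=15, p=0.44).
0.286938

We have X ~ Binomial(n=15, p=0.44).

The CDF gives us P(X ≤ k).

Using the CDF:
P(X ≤ 5) = 0.286938

This means there's approximately a 28.7% chance that X is at most 5.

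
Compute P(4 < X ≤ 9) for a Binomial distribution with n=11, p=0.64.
0.888819

We have X ~ Binomial(n=11, p=0.64).

To find P(4 < X ≤ 9), we use:
P(4 < X ≤ 9) = P(X ≤ 9) - P(X ≤ 4)
                 = F(9) - F(4)
                 = 0.946966 - 0.058147
                 = 0.888819

So there's approximately a 88.9% chance that X falls in this range.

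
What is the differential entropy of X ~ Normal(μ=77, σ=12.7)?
3.9605 nats

We have X ~ Normal(μ=77, σ=12.7).

The differential entropy measures the uncertainty or information content of the distribution.

For a Normal distribution with μ=77, σ=12.7:
h(X) = 3.9605 nats

(In bits, this would be 5.7139 bits.)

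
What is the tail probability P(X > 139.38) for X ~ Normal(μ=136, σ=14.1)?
0.405275

We have X ~ Normal(μ=136, σ=14.1).

P(X > 139.38) = 1 - P(X ≤ 139.38)
                = 1 - F(139.38)
                = 1 - 0.594725
                = 0.405275

So there's approximately a 40.5% chance that X exceeds 139.38.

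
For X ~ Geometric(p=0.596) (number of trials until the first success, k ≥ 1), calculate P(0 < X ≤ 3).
0.934061

We have X ~ Geometric(p=0.596) (number of trials until the first success, k ≥ 1).

To find P(0 < X ≤ 3), we use:
P(0 < X ≤ 3) = P(X ≤ 3) - P(X ≤ 0)
                 = F(3) - F(0)
                 = 0.934061 - 0.000000
                 = 0.934061

So there's approximately a 93.4% chance that X falls in this range.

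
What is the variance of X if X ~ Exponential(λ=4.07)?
0.0604

We have X ~ Exponential(λ=4.07).

For an Exponential distribution with λ=4.07:
Var(X) = 0.0604

The variance measures the spread of the distribution around the mean.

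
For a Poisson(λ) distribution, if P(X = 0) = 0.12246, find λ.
λ = 2.1000

For a Poisson(λ) distribution, the PMF at 0 is:
P(X = 0) = λ^0 e^(-λ) / 0! = e^(-λ)

Given P(X = 0) = 0.12246:
e^(-λ) = 0.12246
-λ = ln(0.12246)
λ = -ln(0.12246) = 2.1000

Verification: e^(-2.1000) = 0.12246 ✓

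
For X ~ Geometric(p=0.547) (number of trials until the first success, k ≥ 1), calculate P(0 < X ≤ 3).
0.907040

We have X ~ Geometric(p=0.547) (number of trials until the first success, k ≥ 1).

To find P(0 < X ≤ 3), we use:
P(0 < X ≤ 3) = P(X ≤ 3) - P(X ≤ 0)
                 = F(3) - F(0)
                 = 0.907040 - 0.000000
                 = 0.907040

So there's approximately a 90.7% chance that X falls in this range.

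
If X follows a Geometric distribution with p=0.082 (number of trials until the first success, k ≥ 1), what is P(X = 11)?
0.034853

We have X ~ Geometric(p=0.082) (number of trials until the first success, k ≥ 1).

For a Geometric distribution, the PMF gives us the probability of each outcome.

Using the PMF formula:
P(X = 11) = 0.034853

Rounded to 4 decimal places: 0.0349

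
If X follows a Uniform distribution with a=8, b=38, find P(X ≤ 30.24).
0.741333

We have X ~ Uniform(a=8, b=38).

The CDF gives us P(X ≤ k).

Using the CDF:
P(X ≤ 30.24) = 0.741333

This means there's approximately a 74.1% chance that X is at most 30.24.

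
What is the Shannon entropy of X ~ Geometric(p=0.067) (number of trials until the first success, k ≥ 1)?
3.6688 nats

We have X ~ Geometric(p=0.067) (number of trials until the first success, k ≥ 1).

The Shannon entropy measures the uncertainty or information content of the distribution.

For a Geometric distribution with p=0.067 (number of trials until the first success, k ≥ 1):
H(X) = 3.6688 nats

(In bits, this would be 5.2929 bits.)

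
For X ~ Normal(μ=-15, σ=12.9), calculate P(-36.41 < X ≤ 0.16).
0.831553

We have X ~ Normal(μ=-15, σ=12.9).

To find P(-36.41 < X ≤ 0.16), we use:
P(-36.41 < X ≤ 0.16) = P(X ≤ 0.16) - P(X ≤ -36.41)
                 = F(0.16) - F(-36.41)
                 = 0.880041 - 0.048488
                 = 0.831553

So there's approximately a 83.2% chance that X falls in this range.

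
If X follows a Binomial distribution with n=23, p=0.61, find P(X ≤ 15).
0.731396

We have X ~ Binomial(n=23, p=0.61).

The CDF gives us P(X ≤ k).

Using the CDF:
P(X ≤ 15) = 0.731396

This means there's approximately a 73.1% chance that X is at most 15.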